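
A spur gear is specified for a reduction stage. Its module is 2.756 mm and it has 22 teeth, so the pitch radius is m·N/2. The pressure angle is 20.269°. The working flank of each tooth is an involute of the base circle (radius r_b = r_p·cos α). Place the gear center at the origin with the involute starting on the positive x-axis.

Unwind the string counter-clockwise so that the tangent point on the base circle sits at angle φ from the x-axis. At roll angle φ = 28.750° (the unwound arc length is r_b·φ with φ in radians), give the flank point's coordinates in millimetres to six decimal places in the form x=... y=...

pitch radius r_p = m·N/2 = 2.756·22/2 = 30.316000
base radius r_b = r_p·cos α = 30.316000·cos 20.269° = 28.438727
roll angle φ = 28.750° = 0.50178216 rad
x = r_b·(cos φ + φ·sin φ) = 28.438727·(0.87672676 + 0.50178216·0.48098877) = 31.796725
y = r_b·(sin φ − φ·cos φ) = 28.438727·(0.48098877 − 0.50178216·0.87672676) = 1.167777

x=31.796725 y=1.167777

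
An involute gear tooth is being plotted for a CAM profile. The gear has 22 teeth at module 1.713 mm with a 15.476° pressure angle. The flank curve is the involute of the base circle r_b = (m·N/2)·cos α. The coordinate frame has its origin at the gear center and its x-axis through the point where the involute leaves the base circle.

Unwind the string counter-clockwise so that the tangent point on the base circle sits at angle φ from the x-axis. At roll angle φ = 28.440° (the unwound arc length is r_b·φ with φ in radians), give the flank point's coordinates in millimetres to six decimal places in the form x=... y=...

pitch radius r_p = m·N/2 = 1.713·22/2 = 18.843000
base radius r_b = r_p·cos α = 18.843000·cos 15.476° = 18.159796
roll angle φ = 28.440° = 0.49637164 rad
x = r_b·(cos φ + φ·sin φ) = 18.159796·(0.87931631 + 0.49637164·0.47623820) = 20.261020
y = r_b·(sin φ − φ·cos φ) = 18.159796·(0.47623820 − 0.49637164·0.87931631) = 0.722225

x=20.261020 y=0.722225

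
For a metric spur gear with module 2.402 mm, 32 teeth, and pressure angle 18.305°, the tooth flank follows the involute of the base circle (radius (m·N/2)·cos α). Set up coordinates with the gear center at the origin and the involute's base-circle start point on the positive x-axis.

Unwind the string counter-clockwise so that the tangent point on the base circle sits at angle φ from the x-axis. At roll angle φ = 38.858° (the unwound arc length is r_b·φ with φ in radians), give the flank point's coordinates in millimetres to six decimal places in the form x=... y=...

pitch radius r_p = m·N/2 = 2.402·32/2 = 38.432000
base radius r_b = r_p·cos α = 38.432000·cos 18.305° = 36.487267
roll angle φ = 38.858° = 0.67820004 rad
x = r_b·(cos φ + φ·sin φ) = 36.487267·(0.77870326 + 0.67820004·0.62739241) = 43.937996
y = r_b·(sin φ − φ·cos φ) = 36.487267·(0.62739241 − 0.67820004·0.77870326) = 3.622303

x=43.937996 y=3.622303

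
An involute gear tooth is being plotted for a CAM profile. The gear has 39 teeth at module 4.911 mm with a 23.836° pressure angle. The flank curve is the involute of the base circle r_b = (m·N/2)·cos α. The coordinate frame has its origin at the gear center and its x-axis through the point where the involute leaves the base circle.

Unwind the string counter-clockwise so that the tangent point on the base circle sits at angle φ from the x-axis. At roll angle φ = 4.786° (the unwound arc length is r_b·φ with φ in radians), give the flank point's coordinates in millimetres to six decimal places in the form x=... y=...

x=87.901425 y=0.017006

pitch radius r_p = m·N/2 = 4.911·39/2 = 95.764500
base radius r_b = r_p·cos α = 95.764500·cos 23.836° = 87.596356
roll angle φ = 4.786° = 0.08353146 rad
x = r_b·(cos φ + φ·sin φ) = 87.596356·(0.99651328 + 0.08353146·0.08343435) = 87.901425
y = r_b·(sin φ − φ·cos φ) = 87.596356·(0.08343435 − 0.08353146·0.99651328) = 0.017006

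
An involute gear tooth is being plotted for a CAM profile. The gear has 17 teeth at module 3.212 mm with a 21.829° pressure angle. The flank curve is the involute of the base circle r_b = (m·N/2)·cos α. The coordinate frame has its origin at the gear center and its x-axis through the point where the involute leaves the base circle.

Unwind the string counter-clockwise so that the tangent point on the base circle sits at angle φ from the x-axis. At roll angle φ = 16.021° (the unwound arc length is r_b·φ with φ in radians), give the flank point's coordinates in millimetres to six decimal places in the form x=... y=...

x=26.315901 y=0.183258

pitch radius r_p = m·N/2 = 3.212·17/2 = 27.302000
base radius r_b = r_p·cos α = 27.302000·cos 21.829° = 25.344385
roll angle φ = 16.021° = 0.27961920 rad
x = r_b·(cos φ + φ·sin φ) = 25.344385·(0.96116061 + 0.27961920·0.27598966) = 26.315901
y = r_b·(sin φ − φ·cos φ) = 25.344385·(0.27598966 − 0.27961920·0.96116061) = 0.183258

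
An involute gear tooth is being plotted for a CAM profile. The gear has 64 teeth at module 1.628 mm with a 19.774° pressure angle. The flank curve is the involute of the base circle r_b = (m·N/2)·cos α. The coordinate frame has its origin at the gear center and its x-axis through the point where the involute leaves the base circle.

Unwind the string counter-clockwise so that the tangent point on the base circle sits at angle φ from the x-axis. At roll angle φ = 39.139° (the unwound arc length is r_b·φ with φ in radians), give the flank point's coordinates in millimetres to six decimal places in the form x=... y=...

pitch radius r_p = m·N/2 = 1.628·64/2 = 52.096000
base radius r_b = r_p·cos α = 52.096000·cos 19.774° = 49.024127
roll angle φ = 39.139° = 0.68310442 rad
x = r_b·(cos φ + φ·sin φ) = 49.024127·(0.77561694 + 0.68310442·0.63120390) = 59.162077
y = r_b·(sin φ − φ·cos φ) = 49.024127·(0.63120390 − 0.68310442·0.77561694) = 4.969897

x=59.162077 y=4.969897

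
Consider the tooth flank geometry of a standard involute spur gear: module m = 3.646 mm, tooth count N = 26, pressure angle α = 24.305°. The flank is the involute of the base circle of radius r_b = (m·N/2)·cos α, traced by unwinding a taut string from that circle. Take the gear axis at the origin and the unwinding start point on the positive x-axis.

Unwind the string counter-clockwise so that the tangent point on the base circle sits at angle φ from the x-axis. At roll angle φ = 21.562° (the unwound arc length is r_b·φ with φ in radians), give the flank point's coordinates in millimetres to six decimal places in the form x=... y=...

x=46.148376 y=0.756604

pitch radius r_p = m·N/2 = 3.646·26/2 = 47.398000
base radius r_b = r_p·cos α = 47.398000·cos 24.305° = 43.196990
roll angle φ = 21.562° = 0.37632789 rad
x = r_b·(cos φ + φ·sin φ) = 43.196990·(0.93002043 + 0.37632789·0.36750782) = 46.148376
y = r_b·(sin φ − φ·cos φ) = 43.196990·(0.36750782 − 0.37632789·0.93002043) = 0.756604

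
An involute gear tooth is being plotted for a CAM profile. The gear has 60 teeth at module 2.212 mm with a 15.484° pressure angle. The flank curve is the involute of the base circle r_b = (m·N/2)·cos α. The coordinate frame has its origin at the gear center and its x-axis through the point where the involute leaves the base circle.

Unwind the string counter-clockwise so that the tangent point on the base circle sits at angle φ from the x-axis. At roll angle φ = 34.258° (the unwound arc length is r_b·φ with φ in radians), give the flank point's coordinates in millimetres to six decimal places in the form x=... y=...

x=74.381287 y=4.395832

pitch radius r_p = m·N/2 = 2.212·60/2 = 66.360000
base radius r_b = r_p·cos α = 66.360000·cos 15.484° = 63.951467
roll angle φ = 34.258° = 0.59791490 rad
x = r_b·(cos φ + φ·sin φ) = 63.951467·(0.82651116 + 0.59791490·0.56292034) = 74.381287
y = r_b·(sin φ − φ·cos φ) = 63.951467·(0.56292034 − 0.59791490·0.82651116) = 4.395832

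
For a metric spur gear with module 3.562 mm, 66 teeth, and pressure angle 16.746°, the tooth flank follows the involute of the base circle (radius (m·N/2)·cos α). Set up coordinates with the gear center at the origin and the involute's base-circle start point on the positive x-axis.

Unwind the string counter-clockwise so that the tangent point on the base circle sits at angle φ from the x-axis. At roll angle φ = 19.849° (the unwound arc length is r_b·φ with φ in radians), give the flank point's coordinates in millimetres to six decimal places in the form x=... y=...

x=119.114190 y=1.541323

pitch radius r_p = m·N/2 = 3.562·66/2 = 117.546000
base radius r_b = r_p·cos α = 117.546000·cos 16.746° = 112.561048
roll angle φ = 19.849° = 0.34643040 rad
x = r_b·(cos φ + φ·sin φ) = 112.561048·(0.94059073 + 0.34643040·0.33954245) = 119.114190
y = r_b·(sin φ − φ·cos φ) = 112.561048·(0.33954245 − 0.34643040·0.94059073) = 1.541323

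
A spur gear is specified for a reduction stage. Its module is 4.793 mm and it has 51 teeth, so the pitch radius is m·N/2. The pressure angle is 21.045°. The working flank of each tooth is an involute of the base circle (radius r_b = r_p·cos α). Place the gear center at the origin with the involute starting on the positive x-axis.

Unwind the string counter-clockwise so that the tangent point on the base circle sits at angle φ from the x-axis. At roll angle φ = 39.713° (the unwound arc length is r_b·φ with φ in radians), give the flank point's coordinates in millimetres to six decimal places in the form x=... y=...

pitch radius r_p = m·N/2 = 4.793·51/2 = 122.221500
base radius r_b = r_p·cos α = 122.221500·cos 21.045° = 114.069164
roll angle φ = 39.713° = 0.69312261 rad
x = r_b·(cos φ + φ·sin φ) = 114.069164·(0.76925460 + 0.69312261·0.63894237) = 138.265516
y = r_b·(sin φ − φ·cos φ) = 114.069164·(0.63894237 − 0.69312261·0.76925460) = 12.063341

x=138.265516 y=12.063341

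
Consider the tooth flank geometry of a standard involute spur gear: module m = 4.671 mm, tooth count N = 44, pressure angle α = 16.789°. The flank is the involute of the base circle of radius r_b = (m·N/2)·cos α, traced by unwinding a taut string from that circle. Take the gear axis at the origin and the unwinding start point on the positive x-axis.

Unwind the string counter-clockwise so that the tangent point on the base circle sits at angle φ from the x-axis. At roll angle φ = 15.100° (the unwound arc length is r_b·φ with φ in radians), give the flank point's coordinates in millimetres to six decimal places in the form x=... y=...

x=101.739263 y=0.596124

pitch radius r_p = m·N/2 = 4.671·44/2 = 102.762000
base radius r_b = r_p·cos α = 102.762000·cos 16.789° = 98.381767
roll angle φ = 15.100° = 0.26354472 rad
x = r_b·(cos φ + φ·sin φ) = 98.381767·(0.96547263 + 0.26354472·0.26050451) = 101.739263
y = r_b·(sin φ − φ·cos φ) = 98.381767·(0.26050451 − 0.26354472·0.96547263) = 0.596124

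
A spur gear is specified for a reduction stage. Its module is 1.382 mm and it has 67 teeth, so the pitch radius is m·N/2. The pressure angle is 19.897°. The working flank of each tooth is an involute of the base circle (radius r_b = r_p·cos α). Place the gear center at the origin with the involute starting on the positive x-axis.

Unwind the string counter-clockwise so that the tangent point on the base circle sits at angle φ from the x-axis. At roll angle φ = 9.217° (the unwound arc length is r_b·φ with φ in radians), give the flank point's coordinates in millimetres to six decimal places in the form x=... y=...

pitch radius r_p = m·N/2 = 1.382·67/2 = 46.297000
base radius r_b = r_p·cos α = 46.297000·cos 19.897° = 43.533344
roll angle φ = 9.217° = 0.16086700 rad
x = r_b·(cos φ + φ·sin φ) = 43.533344·(0.98708878 + 0.16086700·0.16017407) = 44.092988
y = r_b·(sin φ − φ·cos φ) = 43.533344·(0.16017407 − 0.16086700·0.98708878) = 0.060253

x=44.092988 y=0.060253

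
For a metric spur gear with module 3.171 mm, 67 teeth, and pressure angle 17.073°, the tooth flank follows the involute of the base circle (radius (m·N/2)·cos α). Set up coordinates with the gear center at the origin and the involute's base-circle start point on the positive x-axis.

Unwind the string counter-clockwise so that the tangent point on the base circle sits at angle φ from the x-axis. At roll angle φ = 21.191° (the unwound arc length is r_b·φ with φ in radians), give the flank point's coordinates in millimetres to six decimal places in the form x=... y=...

pitch radius r_p = m·N/2 = 3.171·67/2 = 106.228500
base radius r_b = r_p·cos α = 106.228500·cos 17.073° = 101.547166
roll angle φ = 21.191° = 0.36985272 rad
x = r_b·(cos φ + φ·sin φ) = 101.547166·(0.93238059 + 0.36985272·0.36147812) = 108.256820
y = r_b·(sin φ − φ·cos φ) = 101.547166·(0.36147812 − 0.36985272·0.93238059) = 1.689198

x=108.256820 y=1.689198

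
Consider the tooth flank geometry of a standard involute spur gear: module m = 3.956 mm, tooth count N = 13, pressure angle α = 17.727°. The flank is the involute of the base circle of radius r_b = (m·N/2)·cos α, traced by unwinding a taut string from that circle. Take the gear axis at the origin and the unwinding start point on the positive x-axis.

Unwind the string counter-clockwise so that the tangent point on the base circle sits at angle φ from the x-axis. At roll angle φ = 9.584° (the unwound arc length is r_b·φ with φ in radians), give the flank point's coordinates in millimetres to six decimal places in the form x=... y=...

pitch radius r_p = m·N/2 = 3.956·13/2 = 25.714000
base radius r_b = r_p·cos α = 25.714000·cos 17.727° = 24.493051
roll angle φ = 9.584° = 0.16727236 rad
x = r_b·(cos φ + φ·sin φ) = 24.493051·(0.98604257 + 0.16727236·0.16649340) = 24.833316
y = r_b·(sin φ − φ·cos φ) = 24.493051·(0.16649340 − 0.16727236·0.98604257) = 0.038105

x=24.833316 y=0.038105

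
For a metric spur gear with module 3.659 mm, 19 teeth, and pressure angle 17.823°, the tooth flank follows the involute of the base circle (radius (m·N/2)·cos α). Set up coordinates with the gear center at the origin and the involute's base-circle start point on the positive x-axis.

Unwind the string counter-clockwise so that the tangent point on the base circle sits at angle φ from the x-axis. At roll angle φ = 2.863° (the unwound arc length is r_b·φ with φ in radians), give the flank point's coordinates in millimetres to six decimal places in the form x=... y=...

pitch radius r_p = m·N/2 = 3.659·19/2 = 34.760500
base radius r_b = r_p·cos α = 34.760500·cos 17.823° = 33.092225
roll angle φ = 2.863° = 0.04996878 rad
x = r_b·(cos φ + φ·sin φ) = 33.092225·(0.99875182 + 0.04996878·0.04994798) = 33.133513
y = r_b·(sin φ − φ·cos φ) = 33.092225·(0.04994798 − 0.04996878·0.99875182) = 0.001376

x=33.133513 y=0.001376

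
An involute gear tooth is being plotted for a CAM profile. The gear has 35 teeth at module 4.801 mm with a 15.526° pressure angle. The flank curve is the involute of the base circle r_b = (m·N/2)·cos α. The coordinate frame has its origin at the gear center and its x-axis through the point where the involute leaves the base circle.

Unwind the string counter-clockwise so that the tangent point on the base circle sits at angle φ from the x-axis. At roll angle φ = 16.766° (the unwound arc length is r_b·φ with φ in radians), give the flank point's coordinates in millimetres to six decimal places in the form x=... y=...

x=84.343630 y=0.670350

pitch radius r_p = m·N/2 = 4.801·35/2 = 84.017500
base radius r_b = r_p·cos α = 84.017500·cos 15.526° = 80.951625
roll angle φ = 16.766° = 0.29262190 rad
x = r_b·(cos φ + φ·sin φ) = 80.951625·(0.95749084 + 0.29262190·0.28846366) = 84.343630
y = r_b·(sin φ − φ·cos φ) = 80.951625·(0.28846366 − 0.29262190·0.95749084) = 0.670350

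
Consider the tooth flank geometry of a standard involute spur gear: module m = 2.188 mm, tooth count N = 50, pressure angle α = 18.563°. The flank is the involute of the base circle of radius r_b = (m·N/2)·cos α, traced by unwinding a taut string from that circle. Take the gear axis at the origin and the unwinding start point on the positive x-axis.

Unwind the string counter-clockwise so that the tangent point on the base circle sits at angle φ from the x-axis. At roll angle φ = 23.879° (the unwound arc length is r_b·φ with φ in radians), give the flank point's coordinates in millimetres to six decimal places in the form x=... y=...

x=56.163916 y=1.229648

pitch radius r_p = m·N/2 = 2.188·50/2 = 54.700000
base radius r_b = r_p·cos α = 54.700000·cos 18.563° = 51.854188
roll angle φ = 23.879° = 0.41676717 rad
x = r_b·(cos φ + φ·sin φ) = 51.854188·(0.91440239 + 0.41676717·0.40480647) = 56.163916
y = r_b·(sin φ − φ·cos φ) = 51.854188·(0.40480647 − 0.41676717·0.91440239) = 1.229648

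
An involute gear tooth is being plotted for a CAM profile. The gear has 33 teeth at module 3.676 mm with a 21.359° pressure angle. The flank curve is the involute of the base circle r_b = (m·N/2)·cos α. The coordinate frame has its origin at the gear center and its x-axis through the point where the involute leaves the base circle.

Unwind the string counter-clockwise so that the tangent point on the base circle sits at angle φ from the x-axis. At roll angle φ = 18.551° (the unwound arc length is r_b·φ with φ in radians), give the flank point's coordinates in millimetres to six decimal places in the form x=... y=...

x=59.371784 y=0.632427

pitch radius r_p = m·N/2 = 3.676·33/2 = 60.654000
base radius r_b = r_p·cos α = 60.654000·cos 21.359° = 56.488082
roll angle φ = 18.551° = 0.32377603 rad
x = r_b·(cos φ + φ·sin φ) = 56.488082·(0.94804084 + 0.32377603·0.31814865) = 59.371784
y = r_b·(sin φ − φ·cos φ) = 56.488082·(0.31814865 − 0.32377603·0.94804084) = 0.632427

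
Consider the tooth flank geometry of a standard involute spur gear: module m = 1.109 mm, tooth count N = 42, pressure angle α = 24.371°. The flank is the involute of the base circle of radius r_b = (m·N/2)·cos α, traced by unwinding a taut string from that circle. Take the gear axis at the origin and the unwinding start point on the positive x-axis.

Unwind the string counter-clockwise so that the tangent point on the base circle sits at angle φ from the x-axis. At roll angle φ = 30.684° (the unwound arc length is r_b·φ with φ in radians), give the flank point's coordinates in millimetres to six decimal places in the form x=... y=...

x=24.041167 y=1.055256

pitch radius r_p = m·N/2 = 1.109·42/2 = 23.289000
base radius r_b = r_p·cos α = 23.289000·cos 24.371° = 21.213779
roll angle φ = 30.684° = 0.53553683 rad
x = r_b·(cos φ + φ·sin φ) = 21.213779·(0.85999481 + 0.53553683·0.51030278) = 24.041167
y = r_b·(sin φ − φ·cos φ) = 21.213779·(0.51030278 − 0.53553683·0.85999481) = 1.055256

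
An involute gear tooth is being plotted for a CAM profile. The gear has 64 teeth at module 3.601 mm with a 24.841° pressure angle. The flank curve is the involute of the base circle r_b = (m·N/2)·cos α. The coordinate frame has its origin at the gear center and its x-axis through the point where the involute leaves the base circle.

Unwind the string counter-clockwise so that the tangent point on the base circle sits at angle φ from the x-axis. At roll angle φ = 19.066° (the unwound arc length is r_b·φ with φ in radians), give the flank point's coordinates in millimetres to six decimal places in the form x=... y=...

x=110.200763 y=1.270228

pitch radius r_p = m·N/2 = 3.601·64/2 = 115.232000
base radius r_b = r_p·cos α = 115.232000·cos 24.841° = 104.570400
roll angle φ = 19.066° = 0.33276448 rad
x = r_b·(cos φ + φ·sin φ) = 104.570400·(0.94514292 + 0.33276448·0.32665710) = 110.200763
y = r_b·(sin φ − φ·cos φ) = 104.570400·(0.32665710 − 0.33276448·0.94514292) = 1.270228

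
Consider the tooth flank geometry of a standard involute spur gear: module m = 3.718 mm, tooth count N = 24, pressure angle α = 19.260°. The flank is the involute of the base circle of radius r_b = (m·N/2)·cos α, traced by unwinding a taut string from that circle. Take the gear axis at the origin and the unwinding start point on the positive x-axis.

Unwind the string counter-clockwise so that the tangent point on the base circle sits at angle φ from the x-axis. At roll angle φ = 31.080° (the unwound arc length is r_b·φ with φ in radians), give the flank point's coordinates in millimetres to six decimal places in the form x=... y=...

x=47.867205 y=2.175693

pitch radius r_p = m·N/2 = 3.718·24/2 = 44.616000
base radius r_b = r_p·cos α = 44.616000·cos 19.260° = 42.118908
roll angle φ = 31.080° = 0.54244833 rad
x = r_b·(cos φ + φ·sin φ) = 42.118908·(0.85644734 + 0.54244833·0.51623440) = 47.867205
y = r_b·(sin φ − φ·cos φ) = 42.118908·(0.51623440 − 0.54244833·0.85644734) = 2.175693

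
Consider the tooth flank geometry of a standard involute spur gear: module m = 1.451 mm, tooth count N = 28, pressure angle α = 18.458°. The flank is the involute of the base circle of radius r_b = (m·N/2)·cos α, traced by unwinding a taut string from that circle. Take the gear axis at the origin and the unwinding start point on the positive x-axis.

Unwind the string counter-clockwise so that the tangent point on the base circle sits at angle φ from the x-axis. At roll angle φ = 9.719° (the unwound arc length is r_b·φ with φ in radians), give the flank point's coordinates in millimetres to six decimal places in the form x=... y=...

pitch radius r_p = m·N/2 = 1.451·28/2 = 20.314000
base radius r_b = r_p·cos α = 20.314000·cos 18.458° = 19.268967
roll angle φ = 9.719° = 0.16962855 rad
x = r_b·(cos φ + φ·sin φ) = 19.268967·(0.98564754 + 0.16962855·0.16881624) = 19.544197
y = r_b·(sin φ − φ·cos φ) = 19.268967·(0.16881624 − 0.16962855·0.98564754) = 0.031260

x=19.544197 y=0.031260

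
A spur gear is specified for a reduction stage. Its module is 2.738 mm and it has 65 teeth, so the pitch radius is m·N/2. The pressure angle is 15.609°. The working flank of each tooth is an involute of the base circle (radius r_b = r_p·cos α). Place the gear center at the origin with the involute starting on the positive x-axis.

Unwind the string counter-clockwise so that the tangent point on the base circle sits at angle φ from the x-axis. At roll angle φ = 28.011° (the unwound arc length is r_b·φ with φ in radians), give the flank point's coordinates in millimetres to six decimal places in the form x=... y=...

pitch radius r_p = m·N/2 = 2.738·65/2 = 88.985000
base radius r_b = r_p·cos α = 88.985000·cos 15.609° = 85.703261
roll angle φ = 28.011° = 0.48888418 rad
x = r_b·(cos φ + φ·sin φ) = 85.703261·(0.88285744 + 0.48888418·0.46964107) = 95.341238
y = r_b·(sin φ − φ·cos φ) = 85.703261·(0.46964107 − 0.48888418·0.88285744) = 3.258955

x=95.341238 y=3.258955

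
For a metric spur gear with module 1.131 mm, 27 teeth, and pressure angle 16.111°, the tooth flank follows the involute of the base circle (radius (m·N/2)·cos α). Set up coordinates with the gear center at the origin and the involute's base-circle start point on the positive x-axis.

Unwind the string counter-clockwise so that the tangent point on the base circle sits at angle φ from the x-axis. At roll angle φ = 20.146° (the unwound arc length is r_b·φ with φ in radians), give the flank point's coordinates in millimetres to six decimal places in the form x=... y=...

pitch radius r_p = m·N/2 = 1.131·27/2 = 15.268500
base radius r_b = r_p·cos α = 15.268500·cos 16.111° = 14.668843
roll angle φ = 20.146° = 0.35161403 rad
x = r_b·(cos φ + φ·sin φ) = 14.668843·(0.93881804 + 0.35161403·0.34441354) = 15.547781
y = r_b·(sin φ − φ·cos φ) = 14.668843·(0.34441354 − 0.35161403·0.93881804) = 0.209940

x=15.547781 y=0.209940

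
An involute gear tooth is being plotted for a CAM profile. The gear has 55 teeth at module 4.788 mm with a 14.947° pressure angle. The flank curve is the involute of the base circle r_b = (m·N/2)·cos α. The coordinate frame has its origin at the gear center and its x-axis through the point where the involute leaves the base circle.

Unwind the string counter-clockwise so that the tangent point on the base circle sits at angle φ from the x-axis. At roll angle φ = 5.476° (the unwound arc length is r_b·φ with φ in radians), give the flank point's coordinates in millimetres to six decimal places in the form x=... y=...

pitch radius r_p = m·N/2 = 4.788·55/2 = 131.670000
base radius r_b = r_p·cos α = 131.670000·cos 14.947° = 127.214923
roll angle φ = 5.476° = 0.09557423 rad
x = r_b·(cos φ + φ·sin φ) = 127.214923·(0.99543626 + 0.09557423·0.09542879) = 127.794615
y = r_b·(sin φ − φ·cos φ) = 127.214923·(0.09542879 − 0.09557423·0.99543626) = 0.036986

x=127.794615 y=0.036986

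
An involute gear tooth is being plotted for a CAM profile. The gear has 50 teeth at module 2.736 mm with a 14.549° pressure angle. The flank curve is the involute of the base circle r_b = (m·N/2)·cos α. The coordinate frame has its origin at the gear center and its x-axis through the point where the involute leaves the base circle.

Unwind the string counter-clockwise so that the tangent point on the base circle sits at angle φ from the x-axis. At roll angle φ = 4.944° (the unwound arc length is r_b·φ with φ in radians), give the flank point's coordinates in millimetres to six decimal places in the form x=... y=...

x=66.452650 y=0.014169

pitch radius r_p = m·N/2 = 2.736·50/2 = 68.400000
base radius r_b = r_p·cos α = 68.400000·cos 14.549° = 66.206628
roll angle φ = 4.944° = 0.08628908 rad
x = r_b·(cos φ + φ·sin φ) = 66.206628·(0.99627941 + 0.08628908·0.08618204) = 66.452650
y = r_b·(sin φ − φ·cos φ) = 66.206628·(0.08618204 − 0.08628908·0.99627941) = 0.014169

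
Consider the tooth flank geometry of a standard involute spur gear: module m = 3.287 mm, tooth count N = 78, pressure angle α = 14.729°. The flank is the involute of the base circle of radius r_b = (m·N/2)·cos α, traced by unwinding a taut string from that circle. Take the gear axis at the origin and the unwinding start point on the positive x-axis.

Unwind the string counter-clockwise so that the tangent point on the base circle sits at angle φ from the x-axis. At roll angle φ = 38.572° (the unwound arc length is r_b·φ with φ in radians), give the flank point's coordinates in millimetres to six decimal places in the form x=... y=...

x=148.971105 y=12.046720

pitch radius r_p = m·N/2 = 3.287·78/2 = 128.193000
base radius r_b = r_p·cos α = 128.193000·cos 14.729° = 123.980474
roll angle φ = 38.572° = 0.67320840 rad
x = r_b·(cos φ + φ·sin φ) = 123.980474·(0.78182526 + 0.67320840·0.62349760) = 148.971105
y = r_b·(sin φ − φ·cos φ) = 123.980474·(0.62349760 − 0.67320840·0.78182526) = 12.046720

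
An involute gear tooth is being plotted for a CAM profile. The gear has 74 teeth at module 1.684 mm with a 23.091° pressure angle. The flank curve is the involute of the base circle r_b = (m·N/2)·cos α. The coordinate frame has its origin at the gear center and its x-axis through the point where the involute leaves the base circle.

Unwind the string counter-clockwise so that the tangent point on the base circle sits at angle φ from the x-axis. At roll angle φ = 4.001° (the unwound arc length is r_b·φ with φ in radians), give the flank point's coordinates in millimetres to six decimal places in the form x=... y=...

x=57.455652 y=0.006503

pitch radius r_p = m·N/2 = 1.684·74/2 = 62.308000
base radius r_b = r_p·cos α = 62.308000·cos 23.091° = 57.316077
roll angle φ = 4.001° = 0.06983062 rad
x = r_b·(cos φ + φ·sin φ) = 57.316077·(0.99756283 + 0.06983062·0.06977388) = 57.455652
y = r_b·(sin φ − φ·cos φ) = 57.316077·(0.06977388 − 0.06983062·0.99756283) = 0.006503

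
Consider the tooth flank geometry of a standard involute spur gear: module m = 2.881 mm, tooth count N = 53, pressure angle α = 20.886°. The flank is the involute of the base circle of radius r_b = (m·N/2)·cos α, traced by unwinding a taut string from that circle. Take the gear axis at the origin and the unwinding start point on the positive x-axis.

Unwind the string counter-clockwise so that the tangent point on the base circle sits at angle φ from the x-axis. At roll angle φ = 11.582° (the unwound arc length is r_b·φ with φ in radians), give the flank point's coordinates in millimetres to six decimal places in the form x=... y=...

x=72.772389 y=0.195595

pitch radius r_p = m·N/2 = 2.881·53/2 = 76.346500
base radius r_b = r_p·cos α = 76.346500·cos 20.886° = 71.329895
roll angle φ = 11.582° = 0.20214403 rad
x = r_b·(cos φ + φ·sin φ) = 71.329895·(0.97963837 + 0.20214403·0.20077017) = 72.772389
y = r_b·(sin φ − φ·cos φ) = 71.329895·(0.20077017 − 0.20214403·0.97963837) = 0.195595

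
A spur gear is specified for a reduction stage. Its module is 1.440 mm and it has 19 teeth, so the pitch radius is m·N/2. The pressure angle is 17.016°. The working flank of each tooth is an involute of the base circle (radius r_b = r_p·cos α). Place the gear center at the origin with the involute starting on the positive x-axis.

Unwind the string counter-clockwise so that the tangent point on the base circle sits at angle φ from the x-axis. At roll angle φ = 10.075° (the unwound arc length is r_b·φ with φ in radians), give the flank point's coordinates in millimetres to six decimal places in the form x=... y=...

x=13.281808 y=0.023635

pitch radius r_p = m·N/2 = 1.440·19/2 = 13.680000
base radius r_b = r_p·cos α = 13.680000·cos 17.016° = 13.081132
roll angle φ = 10.075° = 0.17584192 rad
x = r_b·(cos φ + φ·sin φ) = 13.081132·(0.98457960 + 0.17584192·0.17493714) = 13.281808
y = r_b·(sin φ − φ·cos φ) = 13.081132·(0.17493714 − 0.17584192·0.98457960) = 0.023635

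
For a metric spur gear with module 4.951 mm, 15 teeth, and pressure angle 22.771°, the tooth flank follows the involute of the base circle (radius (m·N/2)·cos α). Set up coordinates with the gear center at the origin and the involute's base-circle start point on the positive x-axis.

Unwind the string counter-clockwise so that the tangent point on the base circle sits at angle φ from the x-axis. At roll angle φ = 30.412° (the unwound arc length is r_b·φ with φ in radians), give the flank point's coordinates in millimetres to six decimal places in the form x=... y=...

pitch radius r_p = m·N/2 = 4.951·15/2 = 37.132500
base radius r_b = r_p·cos α = 37.132500·cos 22.771° = 34.238362
roll angle φ = 30.412° = 0.53078953 rad
x = r_b·(cos φ + φ·sin φ) = 34.238362·(0.86240767 + 0.53078953·0.50621440) = 38.727045
y = r_b·(sin φ − φ·cos φ) = 34.238362·(0.50621440 − 0.53078953·0.86240767) = 1.659103

x=38.727045 y=1.659103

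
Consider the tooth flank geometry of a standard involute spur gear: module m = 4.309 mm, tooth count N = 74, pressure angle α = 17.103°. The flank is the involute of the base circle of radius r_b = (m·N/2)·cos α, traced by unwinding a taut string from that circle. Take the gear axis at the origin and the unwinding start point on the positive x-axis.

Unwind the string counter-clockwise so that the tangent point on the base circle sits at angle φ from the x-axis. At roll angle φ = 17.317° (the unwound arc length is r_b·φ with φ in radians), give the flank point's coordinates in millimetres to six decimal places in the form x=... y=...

x=159.184287 y=1.389605

pitch radius r_p = m·N/2 = 4.309·74/2 = 159.433000
base radius r_b = r_p·cos α = 159.433000·cos 17.103° = 152.382493
roll angle φ = 17.317° = 0.30223867 rad
x = r_b·(cos φ + φ·sin φ) = 152.382493·(0.95467252 + 0.30223867·0.29765814) = 159.184287
y = r_b·(sin φ − φ·cos φ) = 152.382493·(0.29765814 − 0.30223867·0.95467252) = 1.389605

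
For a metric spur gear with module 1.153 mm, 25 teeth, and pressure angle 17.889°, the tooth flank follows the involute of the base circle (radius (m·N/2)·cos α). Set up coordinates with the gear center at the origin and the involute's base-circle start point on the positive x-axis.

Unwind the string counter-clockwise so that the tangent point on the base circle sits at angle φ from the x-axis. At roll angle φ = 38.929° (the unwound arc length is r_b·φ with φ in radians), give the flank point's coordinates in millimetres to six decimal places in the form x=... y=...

pitch radius r_p = m·N/2 = 1.153·25/2 = 14.412500
base radius r_b = r_p·cos α = 14.412500·cos 17.889° = 13.715705
roll angle φ = 38.929° = 0.67943922 rad
x = r_b·(cos φ + φ·sin φ) = 13.715705·(0.77792521 + 0.67943922·0.62835688) = 16.525442
y = r_b·(sin φ − φ·cos φ) = 13.715705·(0.62835688 − 0.67943922·0.77792521) = 1.368882

x=16.525442 y=1.368882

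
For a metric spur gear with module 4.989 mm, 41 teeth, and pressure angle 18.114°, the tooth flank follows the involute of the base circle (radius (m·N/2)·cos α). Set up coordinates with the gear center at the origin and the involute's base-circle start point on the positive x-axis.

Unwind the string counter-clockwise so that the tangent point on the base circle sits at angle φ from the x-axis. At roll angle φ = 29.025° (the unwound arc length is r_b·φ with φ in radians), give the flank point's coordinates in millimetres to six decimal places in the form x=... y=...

x=108.889606 y=4.105190

pitch radius r_p = m·N/2 = 4.989·41/2 = 102.274500
base radius r_b = r_p·cos α = 102.274500·cos 18.114° = 97.205754
roll angle φ = 29.025° = 0.50658182 rad
x = r_b·(cos φ + φ·sin φ) = 97.205754·(0.87440809 + 0.50658182·0.48519120) = 108.889606
y = r_b·(sin φ − φ·cos φ) = 97.205754·(0.48519120 − 0.50658182·0.87440809) = 4.105190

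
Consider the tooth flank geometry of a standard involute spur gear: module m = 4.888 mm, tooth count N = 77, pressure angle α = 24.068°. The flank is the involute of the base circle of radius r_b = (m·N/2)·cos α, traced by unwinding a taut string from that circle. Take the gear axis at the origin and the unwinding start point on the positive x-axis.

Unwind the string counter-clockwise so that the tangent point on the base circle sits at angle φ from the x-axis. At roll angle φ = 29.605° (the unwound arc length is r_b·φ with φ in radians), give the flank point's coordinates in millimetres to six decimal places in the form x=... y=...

x=193.256451 y=7.692345

pitch radius r_p = m·N/2 = 4.888·77/2 = 188.188000
base radius r_b = r_p·cos α = 188.188000·cos 24.068° = 171.827329
roll angle φ = 29.605° = 0.51670473 rad
x = r_b·(cos φ + φ·sin φ) = 171.827329·(0.86945182 + 0.51670473·0.49401774) = 193.256451
y = r_b·(sin φ − φ·cos φ) = 171.827329·(0.49401774 − 0.51670473·0.86945182) = 7.692345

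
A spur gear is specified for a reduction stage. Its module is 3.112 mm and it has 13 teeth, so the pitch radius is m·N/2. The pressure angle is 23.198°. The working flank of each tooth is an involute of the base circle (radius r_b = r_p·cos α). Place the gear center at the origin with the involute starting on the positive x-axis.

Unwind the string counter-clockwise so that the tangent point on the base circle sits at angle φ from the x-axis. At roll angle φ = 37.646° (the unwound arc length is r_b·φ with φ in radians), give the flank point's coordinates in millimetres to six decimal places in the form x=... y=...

x=22.182977 y=1.683217

pitch radius r_p = m·N/2 = 3.112·13/2 = 20.228000
base radius r_b = r_p·cos α = 20.228000·cos 23.198° = 18.592548
roll angle φ = 37.646° = 0.65704665 rad
x = r_b·(cos φ + φ·sin φ) = 18.592548·(0.79179953 + 0.65704665·0.61078106) = 22.182977
y = r_b·(sin φ − φ·cos φ) = 18.592548·(0.61078106 − 0.65704665·0.79179953) = 1.683217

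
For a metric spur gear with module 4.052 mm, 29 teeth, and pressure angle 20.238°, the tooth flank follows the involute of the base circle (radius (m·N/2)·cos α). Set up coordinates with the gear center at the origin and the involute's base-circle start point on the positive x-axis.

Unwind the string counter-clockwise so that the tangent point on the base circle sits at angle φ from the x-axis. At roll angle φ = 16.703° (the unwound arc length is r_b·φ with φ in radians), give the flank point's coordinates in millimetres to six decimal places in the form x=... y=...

pitch radius r_p = m·N/2 = 4.052·29/2 = 58.754000
base radius r_b = r_p·cos α = 58.754000·cos 20.238° = 55.126752
roll angle φ = 16.703° = 0.29152234 rad
x = r_b·(cos φ + φ·sin φ) = 55.126752·(0.95780745 + 0.29152234·0.28741067) = 57.419698
y = r_b·(sin φ − φ·cos φ) = 55.126752·(0.28741067 − 0.29152234·0.95780745) = 0.451400

x=57.419698 y=0.451400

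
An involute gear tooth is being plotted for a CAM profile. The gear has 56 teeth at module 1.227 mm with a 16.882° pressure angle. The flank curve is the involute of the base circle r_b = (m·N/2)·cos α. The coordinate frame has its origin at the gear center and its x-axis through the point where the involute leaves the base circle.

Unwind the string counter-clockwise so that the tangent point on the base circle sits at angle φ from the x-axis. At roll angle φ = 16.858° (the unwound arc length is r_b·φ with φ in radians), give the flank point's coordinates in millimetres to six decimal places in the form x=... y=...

x=34.267785 y=0.276717

pitch radius r_p = m·N/2 = 1.227·56/2 = 34.356000
base radius r_b = r_p·cos α = 34.356000·cos 16.882° = 32.875423
roll angle φ = 16.858° = 0.29422761 rad
x = r_b·(cos φ + φ·sin φ) = 32.875423·(0.95702642 + 0.29422761·0.29000073) = 34.267785
y = r_b·(sin φ − φ·cos φ) = 32.875423·(0.29000073 − 0.29422761·0.95702642) = 0.276717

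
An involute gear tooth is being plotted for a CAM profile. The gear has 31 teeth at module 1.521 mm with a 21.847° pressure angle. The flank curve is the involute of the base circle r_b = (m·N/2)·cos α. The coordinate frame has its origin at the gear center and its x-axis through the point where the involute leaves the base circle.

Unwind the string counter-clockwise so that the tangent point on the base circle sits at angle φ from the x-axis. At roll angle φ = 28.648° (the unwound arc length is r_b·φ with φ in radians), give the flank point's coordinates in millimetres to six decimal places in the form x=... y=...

x=24.449042 y=0.889182

pitch radius r_p = m·N/2 = 1.521·31/2 = 23.575500
base radius r_b = r_p·cos α = 23.575500·cos 21.847° = 21.882328
roll angle φ = 28.648° = 0.50000192 rad
x = r_b·(cos φ + φ·sin φ) = 21.882328·(0.87758164 + 0.50000192·0.47942723) = 24.449042
y = r_b·(sin φ − φ·cos φ) = 21.882328·(0.47942723 − 0.50000192·0.87758164) = 0.889182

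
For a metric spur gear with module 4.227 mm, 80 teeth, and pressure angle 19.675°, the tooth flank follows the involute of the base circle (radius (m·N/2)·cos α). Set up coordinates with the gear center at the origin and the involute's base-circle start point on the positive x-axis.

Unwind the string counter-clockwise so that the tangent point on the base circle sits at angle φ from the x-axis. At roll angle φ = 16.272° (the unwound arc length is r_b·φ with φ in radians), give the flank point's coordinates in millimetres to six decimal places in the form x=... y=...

x=165.500376 y=1.205851

pitch radius r_p = m·N/2 = 4.227·80/2 = 169.080000
base radius r_b = r_p·cos α = 169.080000·cos 19.675° = 159.208694
roll angle φ = 16.272° = 0.28399998 rad
x = r_b·(cos φ + φ·sin φ) = 159.208694·(0.95994234 + 0.28399998·0.28019763) = 165.500376
y = r_b·(sin φ − φ·cos φ) = 159.208694·(0.28019763 − 0.28399998·0.95994234) = 1.205851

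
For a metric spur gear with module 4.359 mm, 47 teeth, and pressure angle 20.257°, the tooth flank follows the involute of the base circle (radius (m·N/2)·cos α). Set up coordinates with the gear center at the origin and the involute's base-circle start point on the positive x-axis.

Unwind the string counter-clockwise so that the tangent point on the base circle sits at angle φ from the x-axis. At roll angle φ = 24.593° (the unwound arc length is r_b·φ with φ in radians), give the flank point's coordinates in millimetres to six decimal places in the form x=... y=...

pitch radius r_p = m·N/2 = 4.359·47/2 = 102.436500
base radius r_b = r_p·cos α = 102.436500·cos 20.257° = 96.100704
roll angle φ = 24.593° = 0.42922882 rad
x = r_b·(cos φ + φ·sin φ) = 96.100704·(0.90928696 + 0.42922882·0.41616971) = 104.549782
y = r_b·(sin φ − φ·cos φ) = 96.100704·(0.41616971 − 0.42922882·0.90928696) = 2.486849

x=104.549782 y=2.486849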